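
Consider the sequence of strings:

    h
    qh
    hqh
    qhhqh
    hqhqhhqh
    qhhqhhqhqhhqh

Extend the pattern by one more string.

hqhqhhqhqhhqhhqhqhhqh

From term 3 onward, concatenate the second-to-last term with the last: h·qh = hqh, qh·hqh = qhhqh, …
The next term joins hqhqhhqh and qhhqhhqhqhhqh.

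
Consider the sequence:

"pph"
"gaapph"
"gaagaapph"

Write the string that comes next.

The strings grow by a fixed prefix gaa each time.
Applying this once more to gaagaapph:

gaagaagaapph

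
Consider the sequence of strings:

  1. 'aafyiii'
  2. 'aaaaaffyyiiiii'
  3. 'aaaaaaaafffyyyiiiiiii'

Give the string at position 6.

Reading off run lengths: a runs 2, 5, 8; f runs 1, 2, 3; y runs 1, 2, 3; i runs 3, 5, 7 — each is linear in n (n = 1, 2, …).
For term 6, n = 6, so the run lengths are 17, 6, 6, 13.

aaaaaaaaaaaaaaaaaffffffyyyyyyiiiiiiiiiiiii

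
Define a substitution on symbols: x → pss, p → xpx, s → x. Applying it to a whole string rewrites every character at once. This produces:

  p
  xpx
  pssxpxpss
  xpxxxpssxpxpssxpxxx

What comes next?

Replace each of the 19 characters of xpxxxpssxpxpssxpxxx in place — pss xpx pss pss pss xpx x x pss xpx pss xpx x x pss xpx pss pss pss — and concatenate.

pssxpxpsspsspssxpxxxpssxpxpssxpxxxpssxpxpsspsspss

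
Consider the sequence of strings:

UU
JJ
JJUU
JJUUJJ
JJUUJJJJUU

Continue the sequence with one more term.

From term 3 onward, concatenate the last term with the second-to-last: JJ·UU = JJUU, JJUU·JJ = JJUUJJ, …
So term 6 is JJUUJJJJUU·JJUUJJ.

JJUUJJJJUUJJUUJJ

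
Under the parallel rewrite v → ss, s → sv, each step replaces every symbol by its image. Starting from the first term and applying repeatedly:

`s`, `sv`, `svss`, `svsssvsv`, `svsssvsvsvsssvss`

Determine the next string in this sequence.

Replace each of the 16 characters of svsssvsvsvsssvss in place — sv ss sv sv sv ss sv ss sv ss sv sv sv ss sv sv — and concatenate.

svsssvsvsvsssvsssvsssvsvsvsssvsv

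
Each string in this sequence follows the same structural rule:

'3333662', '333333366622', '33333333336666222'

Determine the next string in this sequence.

Term n consists of 3n+1 3's, followed by n+1 6's, followed by n 2's (n = 1, 2, …).
For the next term, n = 4, so the run lengths are 13, 5, 4.

3333333333333666662222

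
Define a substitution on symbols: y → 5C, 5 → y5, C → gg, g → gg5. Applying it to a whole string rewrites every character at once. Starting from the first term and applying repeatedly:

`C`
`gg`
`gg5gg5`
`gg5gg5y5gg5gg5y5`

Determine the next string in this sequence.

Rewriting the 16 symbols of gg5gg5y5gg5gg5y5 one by one yields gg5 gg5 y5 gg5 gg5 y5 5C y5 gg5 gg5 y5 gg5 gg5 y5 5C y5; concatenated:

gg5gg5y5gg5gg5y55Cy5gg5gg5y5gg5gg5y55Cy5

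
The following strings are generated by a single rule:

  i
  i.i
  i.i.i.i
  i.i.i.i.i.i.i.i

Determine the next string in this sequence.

Every step duplicates the string with '.' between the halves.
Doubling i.i.i.i.i.i.i.i with '.' between the halves:

i.i.i.i.i.i.i.i.i.i.i.i.i.i.i.i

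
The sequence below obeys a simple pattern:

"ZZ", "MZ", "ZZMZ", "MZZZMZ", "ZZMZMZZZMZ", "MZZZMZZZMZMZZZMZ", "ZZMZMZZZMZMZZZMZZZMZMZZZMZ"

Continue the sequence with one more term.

MZZZMZZZMZMZZZMZZZMZMZZZMZMZZZMZZZMZMZZZMZ

This is a Fibonacci-style word recurrence s(k) = s(k−2)·s(k−1): e.g. ZZ·MZ = ZZMZ.
So term 8 is MZZZMZZZMZMZZZMZ·ZZMZMZZZMZMZZZMZZZMZMZZZMZ.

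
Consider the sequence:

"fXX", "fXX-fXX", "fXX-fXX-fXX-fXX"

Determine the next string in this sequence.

Every step duplicates the string with '-' between the halves.
Doubling fXX-fXX-fXX-fXX with '-' between the halves:

fXX-fXX-fXX-fXX-fXX-fXX-fXX-fXX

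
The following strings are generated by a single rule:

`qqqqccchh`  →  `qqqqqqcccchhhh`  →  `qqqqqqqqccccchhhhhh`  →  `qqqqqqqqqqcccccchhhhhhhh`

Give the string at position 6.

Each string has the form q^{2n+2} c^{n+2} h^{2n} (n = 1, 2, …).
For term 6, n = 6, so the run lengths are 14, 8, 12.

qqqqqqqqqqqqqqcccccccchhhhhhhhhhhh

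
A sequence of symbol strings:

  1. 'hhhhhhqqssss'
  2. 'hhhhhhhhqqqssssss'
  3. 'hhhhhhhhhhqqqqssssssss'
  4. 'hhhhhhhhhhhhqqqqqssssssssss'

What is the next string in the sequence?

hhhhhhhhhhhhhhqqqqqqssssssssssss

Reading off run lengths: h runs 6, 8, 10, 12; q runs 2, 3, 4, 5; s runs 4, 6, 8, 10 — each is linear in n, where the shown terms are n = 2, 3, 4, 5.
Setting n = 6 gives 14, 6, 12 characters in each block.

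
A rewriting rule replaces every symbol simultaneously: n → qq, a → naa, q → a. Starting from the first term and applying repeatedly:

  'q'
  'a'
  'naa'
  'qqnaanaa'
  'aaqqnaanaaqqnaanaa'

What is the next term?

naanaaaaqqnaanaaqqnaanaaaaqqnaanaaqqnaanaa

Applying the rule to each of the 18 symbols of aaqqnaanaaqqnaanaa gives the pieces naa naa a a qq naa naa qq naa naa a a qq naa naa qq naa naa, which concatenate to the answer.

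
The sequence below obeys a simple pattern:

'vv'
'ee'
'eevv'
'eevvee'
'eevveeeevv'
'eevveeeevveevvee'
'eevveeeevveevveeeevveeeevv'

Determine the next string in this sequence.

From term 3 onward, concatenate the last term with the second-to-last: ee·vv = eevv, eevv·ee = eevvee, …
The next term joins eevveeeevveevveeeevveeeevv and eevveeeevveevvee.

eevveeeevveevveeeevveeeevveevveeeevveevvee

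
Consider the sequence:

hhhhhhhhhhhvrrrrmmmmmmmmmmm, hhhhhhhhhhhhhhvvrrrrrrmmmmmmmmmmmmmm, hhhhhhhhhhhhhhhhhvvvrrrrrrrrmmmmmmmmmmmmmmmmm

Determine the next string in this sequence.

Each string has the form h^{3n+2} v^{n-2} r^{2n-2} m^{3n+2}, where the shown terms are n = 3, 4, 5.
At n = 6 the blocks have lengths 20, 4, 10, 20.

hhhhhhhhhhhhhhhhhhhhvvvvrrrrrrrrrrmmmmmmmmmmmmmmmmmmmm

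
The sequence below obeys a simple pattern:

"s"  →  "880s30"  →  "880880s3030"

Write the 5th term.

s(k+1) = 880·s(k)·30, so each term gains 880 as a prefix and 30 as a suffix.
From 880880s3030, 2 further steps: 880880s3030 → 880880880s303030 → (answer).

880880880880s30303030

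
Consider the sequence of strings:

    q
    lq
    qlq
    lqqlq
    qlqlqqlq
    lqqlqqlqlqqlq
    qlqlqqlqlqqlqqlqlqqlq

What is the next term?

From term 3 onward, concatenate the second-to-last term with the last: q·lq = qlq, lq·qlq = lqqlq, …
The next term joins lqqlqqlqlqqlq and qlqlqqlqlqqlqqlqlqqlq.

lqqlqqlqlqqlqqlqlqqlqlqqlqqlqlqqlq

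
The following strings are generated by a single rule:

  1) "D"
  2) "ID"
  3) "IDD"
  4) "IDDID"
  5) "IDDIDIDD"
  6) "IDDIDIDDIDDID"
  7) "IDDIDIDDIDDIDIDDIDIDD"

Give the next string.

This is a Fibonacci-style word recurrence s(k) = s(k−1)·s(k−2): e.g. ID·D = IDD.
The next term joins IDDIDIDDIDDIDIDDIDIDD and IDDIDIDDIDDID.

IDDIDIDDIDDIDIDDIDIDDIDDIDIDDIDDID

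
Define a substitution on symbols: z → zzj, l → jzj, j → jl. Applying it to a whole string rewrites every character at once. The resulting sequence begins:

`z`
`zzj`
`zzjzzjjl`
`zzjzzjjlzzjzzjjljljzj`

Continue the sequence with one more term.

zzjzzjjlzzjzzjjljljzjzzjzzjjlzzjzzjjljljzjjljzjjlzzjjl

Replace each of the 21 characters of zzjzzjjlzzjzzjjljljzj in place — zzj zzj jl zzj zzj jl jl jzj zzj zzj jl zzj zzj jl jl jzj jl jzj jl zzj jl — and concatenate.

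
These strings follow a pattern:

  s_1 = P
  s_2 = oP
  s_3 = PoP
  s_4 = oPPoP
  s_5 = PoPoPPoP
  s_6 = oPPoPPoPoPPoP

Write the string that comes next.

PoPoPPoPoPPoPPoPoPPoP

From term 3 onward, concatenate the second-to-last term with the last: P·oP = PoP, oP·PoP = oPPoP, …
So term 7 is PoPoPPoP·oPPoPPoPoPPoP.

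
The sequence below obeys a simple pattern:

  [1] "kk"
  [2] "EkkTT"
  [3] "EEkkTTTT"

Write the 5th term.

Each term wraps the previous one in E on the left and TT on the right.
From EEkkTTTT, 2 further steps: EEkkTTTT → EEEkkTTTTTT → (answer).

EEEEkkTTTTTTTT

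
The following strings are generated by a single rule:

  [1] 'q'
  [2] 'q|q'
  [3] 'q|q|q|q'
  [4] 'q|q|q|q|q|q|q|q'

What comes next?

Every step duplicates the string with '|' between the halves.
One more doubling of q|q|q|q|q|q|q|q gives the answer.

q|q|q|q|q|q|q|q|q|q|q|q|q|q|q|q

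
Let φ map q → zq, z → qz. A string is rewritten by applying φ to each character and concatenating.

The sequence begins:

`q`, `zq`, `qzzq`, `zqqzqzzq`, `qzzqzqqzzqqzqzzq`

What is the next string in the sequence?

Applying the rule to each of the 16 symbols of qzzqzqqzzqqzqzzq gives the pieces zq qz qz zq qz zq zq qz qz zq zq qz zq qz qz zq, which concatenate to the answer.

zqqzqzzqqzzqzqqzqzzqzqqzzqqzqzzq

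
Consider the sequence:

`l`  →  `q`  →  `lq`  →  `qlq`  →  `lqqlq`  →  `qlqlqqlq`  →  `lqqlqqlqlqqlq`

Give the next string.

Each term (from the third on) is the two preceding terms concatenated in order: term 3 = l·q = lq.
So term 8 is qlqlqqlq·lqqlqqlqlqqlq.

qlqlqqlqlqqlqqlqlqqlq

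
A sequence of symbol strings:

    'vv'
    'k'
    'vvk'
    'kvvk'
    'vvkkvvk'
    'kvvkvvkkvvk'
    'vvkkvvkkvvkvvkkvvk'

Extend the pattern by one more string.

kvvkvvkkvvkvvkkvvkkvvkvvkkvvk

Each term (from the third on) is the two preceding terms concatenated in order: term 3 = vv·k = vvk.
Continuing: kvvkvvkkvvk · vvkkvvkkvvkvvkkvvk gives term 8.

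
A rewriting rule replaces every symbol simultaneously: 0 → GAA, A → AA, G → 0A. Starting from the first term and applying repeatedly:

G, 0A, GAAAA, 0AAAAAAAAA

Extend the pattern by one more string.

Apply φ to 0AAAAAAAAA symbol by symbol: 0→GAA, A→AA, A→AA, A→AA, A→AA, A→AA, A→AA, A→AA, A→AA, A→AA; joined: GAA AA AA AA AA AA AA AA AA AA.

GAAAAAAAAAAAAAAAAAAAA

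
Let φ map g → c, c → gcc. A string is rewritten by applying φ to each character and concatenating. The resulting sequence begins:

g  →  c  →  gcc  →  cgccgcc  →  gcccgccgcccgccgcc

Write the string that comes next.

cgccgccgcccgccgcccgccgccgcccgccgcccgccgcc

Applying the rule to each of the 17 symbols of gcccgccgcccgccgcc gives the pieces c gcc gcc gcc c gcc gcc c gcc gcc gcc c gcc gcc c gcc gcc, which concatenate to the answer.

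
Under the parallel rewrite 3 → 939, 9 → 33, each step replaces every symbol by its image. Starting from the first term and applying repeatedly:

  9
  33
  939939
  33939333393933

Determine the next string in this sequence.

Rewriting the 14 symbols of 33939333393933 one by one yields 939 939 33 939 33 939 939 939 939 33 939 33 939 939; concatenated:

93993933939339399399399393393933939939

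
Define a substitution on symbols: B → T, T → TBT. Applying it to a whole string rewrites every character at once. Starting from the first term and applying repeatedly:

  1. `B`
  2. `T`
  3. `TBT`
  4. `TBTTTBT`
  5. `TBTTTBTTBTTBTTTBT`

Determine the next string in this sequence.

TBTTTBTTBTTBTTTBTTBTTTBTTBTTTBTTBTTBTTTBT

Applying the rule to each of the 17 symbols of TBTTTBTTBTTBTTTBT gives the pieces TBT T TBT TBT TBT T TBT TBT T TBT TBT T TBT TBT TBT T TBT, which concatenate to the answer.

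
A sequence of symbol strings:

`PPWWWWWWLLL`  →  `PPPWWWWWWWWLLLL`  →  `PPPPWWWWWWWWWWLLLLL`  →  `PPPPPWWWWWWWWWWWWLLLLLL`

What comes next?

The n-th term is n P's then 2n+2 W's then n+1 L's, where the shown terms are n = 2, 3, 4, 5.
For the next term, n = 6, so the run lengths are 6, 14, 7.

PPPPPPWWWWWWWWWWWWWWLLLLLLL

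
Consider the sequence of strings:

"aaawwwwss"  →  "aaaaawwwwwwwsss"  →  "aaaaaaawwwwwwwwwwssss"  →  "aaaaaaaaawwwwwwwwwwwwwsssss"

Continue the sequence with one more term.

The n-th term is 2n+1 a's then 3n+1 w's then n+1 s's (n = 1, 2, …).
Setting n = 5 gives 11, 16, 6 characters in each block.

aaaaaaaaaaawwwwwwwwwwwwwwwwssssss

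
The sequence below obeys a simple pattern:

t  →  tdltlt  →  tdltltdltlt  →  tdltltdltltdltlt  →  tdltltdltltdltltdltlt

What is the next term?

Every step adds dltlt to the end: s(k+1) = s(k)·dltlt.
Applying this once more to tdltltdltltdltltdltlt:

tdltltdltltdltltdltltdltlt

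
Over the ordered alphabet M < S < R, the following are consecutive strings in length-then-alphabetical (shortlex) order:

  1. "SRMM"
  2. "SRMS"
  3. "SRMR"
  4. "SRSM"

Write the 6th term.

SRSR

Stepping forward 2 times from SRSM: SRSM → SRSS, then the target.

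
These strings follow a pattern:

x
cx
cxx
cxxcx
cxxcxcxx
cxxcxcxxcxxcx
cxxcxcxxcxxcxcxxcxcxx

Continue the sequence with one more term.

Each term (from the third on) is the previous term followed by the one before it: term 3 = cx·x = cxx.
Continuing: cxxcxcxxcxxcxcxxcxcxx · cxxcxcxxcxxcx gives term 8.

cxxcxcxxcxxcxcxxcxcxxcxxcxcxxcxxcx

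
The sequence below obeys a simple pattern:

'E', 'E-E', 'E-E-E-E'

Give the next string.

Each string is two copies of the previous one joined by '-'.
Doubling E-E-E-E with '-' between the halves:

E-E-E-E-E-E-E-E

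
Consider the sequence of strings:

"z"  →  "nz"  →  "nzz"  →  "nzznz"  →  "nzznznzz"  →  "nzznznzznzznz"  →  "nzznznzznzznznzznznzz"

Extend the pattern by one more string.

This is a Fibonacci-style word recurrence s(k) = s(k−1)·s(k−2): e.g. nz·z = nzz.
The next term joins nzznznzznzznznzznznzz and nzznznzznzznz.

nzznznzznzznznzznznzznzznznzznzznz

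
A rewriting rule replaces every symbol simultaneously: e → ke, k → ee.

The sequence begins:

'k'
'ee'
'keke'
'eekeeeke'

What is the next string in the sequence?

Apply φ to eekeeeke symbol by symbol: e→ke, e→ke, k→ee, e→ke, e→ke, e→ke, k→ee, e→ke; joined: ke ke ee ke ke ke ee ke.

kekeeekekekeeeke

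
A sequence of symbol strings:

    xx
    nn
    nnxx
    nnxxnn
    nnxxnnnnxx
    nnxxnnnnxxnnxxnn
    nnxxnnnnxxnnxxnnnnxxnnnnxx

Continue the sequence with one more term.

From term 3 onward, concatenate the last term with the second-to-last: nn·xx = nnxx, nnxx·nn = nnxxnn, …
The next term joins nnxxnnnnxxnnxxnnnnxxnnnnxx and nnxxnnnnxxnnxxnn.

nnxxnnnnxxnnxxnnnnxxnnnnxxnnxxnnnnxxnnxxnn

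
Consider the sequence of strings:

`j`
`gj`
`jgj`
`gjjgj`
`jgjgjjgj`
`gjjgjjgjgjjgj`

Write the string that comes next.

jgjgjjgjgjjgjjgjgjjgj

This is a Fibonacci-style word recurrence s(k) = s(k−2)·s(k−1): e.g. j·gj = jgj.
Continuing: jgjgjjgj · gjjgjjgjgjjgj gives term 7.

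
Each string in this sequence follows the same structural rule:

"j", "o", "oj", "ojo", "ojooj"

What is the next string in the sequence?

From term 3 onward, concatenate the last term with the second-to-last: o·j = oj, oj·o = ojo, …
Continuing: ojooj · ojo gives term 6.

ojoojojo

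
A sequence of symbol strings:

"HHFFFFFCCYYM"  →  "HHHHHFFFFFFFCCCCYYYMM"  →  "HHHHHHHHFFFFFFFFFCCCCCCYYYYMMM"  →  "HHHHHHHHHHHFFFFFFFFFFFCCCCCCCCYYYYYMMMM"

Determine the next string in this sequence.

The n-th term is 3n-1 H's then 2n+3 F's then 2n C's then n+1 Y's then n M's (n = 1, 2, …).
Setting n = 5 gives 14, 13, 10, 6, 5 characters in each block.

HHHHHHHHHHHHHHFFFFFFFFFFFFFCCCCCCCCCCYYYYYYMMMMM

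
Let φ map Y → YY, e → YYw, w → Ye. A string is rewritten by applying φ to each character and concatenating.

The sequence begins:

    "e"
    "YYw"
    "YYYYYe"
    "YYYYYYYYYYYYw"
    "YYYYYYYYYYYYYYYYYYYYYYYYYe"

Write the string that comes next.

Rewriting the 26 symbols of YYYYYYYYYYYYYYYYYYYYYYYYYe one by one yields YY YY YY YY YY YY YY YY YY YY YY YY YY YY YY YY YY YY YY YY YY YY YY YY YY YYw; concatenated:

YYYYYYYYYYYYYYYYYYYYYYYYYYYYYYYYYYYYYYYYYYYYYYYYYYYYw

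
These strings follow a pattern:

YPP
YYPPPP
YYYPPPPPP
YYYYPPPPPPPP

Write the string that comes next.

Term n consists of n Y's, followed by 2n P's (n = 1, 2, …).
At n = 5 the blocks have lengths 5, 10.

YYYYYPPPPPPPPPP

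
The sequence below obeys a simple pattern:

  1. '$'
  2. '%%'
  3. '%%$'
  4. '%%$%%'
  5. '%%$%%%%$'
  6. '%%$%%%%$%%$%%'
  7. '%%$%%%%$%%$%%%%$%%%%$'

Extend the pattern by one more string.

%%$%%%%$%%$%%%%$%%%%$%%$%%%%$%%$%%

This is a Fibonacci-style word recurrence s(k) = s(k−1)·s(k−2): e.g. %%·$ = %%$.
So term 8 is %%$%%%%$%%$%%%%$%%%%$·%%$%%%%$%%$%%.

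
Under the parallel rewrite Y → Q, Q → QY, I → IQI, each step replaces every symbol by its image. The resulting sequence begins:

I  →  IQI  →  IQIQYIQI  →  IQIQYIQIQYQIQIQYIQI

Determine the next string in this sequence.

Rewriting the 19 symbols of IQIQYIQIQYQIQIQYIQI one by one yields IQI QY IQI QY Q IQI QY IQI QY Q QY IQI QY IQI QY Q IQI QY IQI; concatenated:

IQIQYIQIQYQIQIQYIQIQYQQYIQIQYIQIQYQIQIQYIQI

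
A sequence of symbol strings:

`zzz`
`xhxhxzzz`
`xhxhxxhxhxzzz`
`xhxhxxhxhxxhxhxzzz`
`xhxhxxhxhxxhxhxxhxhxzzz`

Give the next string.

Each term is the previous one with xhxhx prepended.
Applying this once more to xhxhxxhxhxxhxhxxhxhxzzz:

xhxhxxhxhxxhxhxxhxhxxhxhxzzz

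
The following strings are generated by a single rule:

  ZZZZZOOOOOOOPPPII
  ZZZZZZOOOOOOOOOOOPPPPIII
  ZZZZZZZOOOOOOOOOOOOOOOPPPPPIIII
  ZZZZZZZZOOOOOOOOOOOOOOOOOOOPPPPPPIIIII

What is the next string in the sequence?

ZZZZZZZZZOOOOOOOOOOOOOOOOOOOOOOOPPPPPPPIIIIII

Reading off run lengths: Z runs 5, 6, 7, 8; O runs 7, 11, 15, 19; P runs 3, 4, 5, 6; I runs 2, 3, 4, 5 — each is linear in n, where the shown terms are n = 2, 3, 4, 5.
At n = 6 the blocks have lengths 9, 23, 7, 6.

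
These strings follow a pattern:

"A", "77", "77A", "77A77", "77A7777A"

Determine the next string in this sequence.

77A7777A77A77

Each term (from the third on) is the previous term followed by the one before it: term 3 = 77·A = 77A.
Continuing: 77A7777A · 77A77 gives term 6.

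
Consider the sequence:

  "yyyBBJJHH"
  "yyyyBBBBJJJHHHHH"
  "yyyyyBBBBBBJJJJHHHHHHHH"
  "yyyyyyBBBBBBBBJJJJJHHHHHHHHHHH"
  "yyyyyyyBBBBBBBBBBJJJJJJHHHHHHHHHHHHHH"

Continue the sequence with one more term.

yyyyyyyyBBBBBBBBBBBBJJJJJJJHHHHHHHHHHHHHHHHH

Reading off run lengths: y runs 3, 4, 5, 6, 7; B runs 2, 4, 6, 8, 10; J runs 2, 3, 4, 5, 6; H runs 2, 5, 8, 11, 14 — each is linear in n (n = 1, 2, …).
At n = 6 the blocks have lengths 8, 12, 7, 17.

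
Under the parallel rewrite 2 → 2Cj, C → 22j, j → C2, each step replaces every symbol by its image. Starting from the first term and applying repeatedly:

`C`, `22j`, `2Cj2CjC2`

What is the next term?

2Cj22jC22Cj22jC222j2Cj

Rewriting each symbol of 2Cj2CjC2: 2→2Cj, C→22j, j→C2, 2→2Cj, C→22j, j→C2, C→22j, 2→2Cj, which concatenates to 2Cj 22j C2 2Cj 22j C2 22j 2Cj.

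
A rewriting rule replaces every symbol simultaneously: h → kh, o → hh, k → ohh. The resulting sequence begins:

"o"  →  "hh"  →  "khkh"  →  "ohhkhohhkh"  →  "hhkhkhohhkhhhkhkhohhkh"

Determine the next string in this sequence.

Rewriting the 22 symbols of hhkhkhohhkhhhkhkhohhkh one by one yields kh kh ohh kh ohh kh hh kh kh ohh kh kh kh ohh kh ohh kh hh kh kh ohh kh; concatenated:

khkhohhkhohhkhhhkhkhohhkhkhkhohhkhohhkhhhkhkhohhkh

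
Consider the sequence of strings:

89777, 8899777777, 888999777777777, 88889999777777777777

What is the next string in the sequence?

Each string has the form 8^{n} 9^{n} 7^{3n} (n = 1, 2, …).
For the next term, n = 5, so the run lengths are 5, 5, 15.

8888899999777777777777777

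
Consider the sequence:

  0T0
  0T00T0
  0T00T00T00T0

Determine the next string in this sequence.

0T00T00T00T00T00T00T00T0

Every step duplicates the string.
So the next term is two copies of 0T00T00T00T0.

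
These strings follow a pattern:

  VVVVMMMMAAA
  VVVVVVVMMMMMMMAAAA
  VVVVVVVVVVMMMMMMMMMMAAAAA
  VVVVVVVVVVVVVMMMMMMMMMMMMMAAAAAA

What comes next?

The n-th term is 3n+1 V's then 3n+1 M's then n+2 A's (n = 1, 2, …).
For the next term, n = 5, so the run lengths are 16, 16, 7.

VVVVVVVVVVVVVVVVMMMMMMMMMMMMMMMMAAAAAAA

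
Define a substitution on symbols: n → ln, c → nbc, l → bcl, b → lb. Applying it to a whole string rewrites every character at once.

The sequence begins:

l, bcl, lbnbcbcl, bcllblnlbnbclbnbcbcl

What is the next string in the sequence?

φ(bcllblnlbnbclbnbcbcl) expands symbol-by-symbol to lb nbc bcl bcl lb bcl ln bcl lb ln lb nbc bcl lb ln lb nbc lb nbc bcl; joining the 20 pieces gives the next term.

lbnbcbclbcllbbcllnbcllblnlbnbcbcllblnlbnbclbnbcbcl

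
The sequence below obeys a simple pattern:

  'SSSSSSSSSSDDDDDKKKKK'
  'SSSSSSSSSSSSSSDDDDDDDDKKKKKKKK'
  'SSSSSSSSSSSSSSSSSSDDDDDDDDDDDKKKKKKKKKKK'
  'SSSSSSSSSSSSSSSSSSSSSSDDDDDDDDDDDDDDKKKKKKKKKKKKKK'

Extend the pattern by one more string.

The n-th term is 4n+2 S's then 3n-1 D's then 3n-1 K's, where the shown terms are n = 2, 3, 4, 5.
At n = 6 the blocks have lengths 26, 17, 17.

SSSSSSSSSSSSSSSSSSSSSSSSSSDDDDDDDDDDDDDDDDDKKKKKKKKKKKKKKKKK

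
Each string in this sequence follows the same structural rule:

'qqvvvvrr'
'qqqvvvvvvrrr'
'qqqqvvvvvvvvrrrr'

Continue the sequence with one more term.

Reading off run lengths: q runs 2, 3, 4; v runs 4, 6, 8; r runs 2, 3, 4 — each is linear in n, where the shown terms are n = 2, 3, 4.
For the next term, n = 5, so the run lengths are 5, 10, 5.

qqqqqvvvvvvvvvvrrrrr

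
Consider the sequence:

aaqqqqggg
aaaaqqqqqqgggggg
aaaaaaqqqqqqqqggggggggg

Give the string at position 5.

aaaaaaaaaaqqqqqqqqqqqqggggggggggggggg

Term n consists of 2n a's, followed by 2n+2 q's, followed by 3n g's (n = 1, 2, …).
Setting n = 5 gives 10, 12, 15 characters in each block.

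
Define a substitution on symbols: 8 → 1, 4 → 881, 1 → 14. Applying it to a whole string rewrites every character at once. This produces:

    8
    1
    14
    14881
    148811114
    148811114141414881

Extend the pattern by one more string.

Rewriting the 18 symbols of 148811114141414881 one by one yields 14 881 1 1 14 14 14 14 881 14 881 14 881 14 881 1 1 14; concatenated:

1488111141414148811488114881148811114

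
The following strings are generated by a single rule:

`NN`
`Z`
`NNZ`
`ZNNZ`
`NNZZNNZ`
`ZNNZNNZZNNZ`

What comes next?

This is a Fibonacci-style word recurrence s(k) = s(k−2)·s(k−1): e.g. NN·Z = NNZ.
Continuing: NNZZNNZ · ZNNZNNZZNNZ gives term 7.

NNZZNNZZNNZNNZZNNZ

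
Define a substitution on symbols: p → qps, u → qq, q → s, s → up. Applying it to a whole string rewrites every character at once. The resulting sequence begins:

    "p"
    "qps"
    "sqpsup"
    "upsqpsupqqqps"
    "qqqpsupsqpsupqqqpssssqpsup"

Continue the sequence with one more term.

sssqpsupqqqpsupsqpsupqqqpssssqpsupupupupsqpsupqqqps

Replace each of the 26 characters of qqqpsupsqpsupqqqpssssqpsup in place — s s s qps up qq qps up s qps up qq qps s s s qps up up up up s qps up qq qps — and concatenate.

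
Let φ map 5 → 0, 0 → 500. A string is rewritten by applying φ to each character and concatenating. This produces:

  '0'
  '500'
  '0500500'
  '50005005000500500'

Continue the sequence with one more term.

Rewriting the 17 symbols of 50005005000500500 one by one yields 0 500 500 500 0 500 500 0 500 500 500 0 500 500 0 500 500; concatenated:

05005005000500500050050050005005000500500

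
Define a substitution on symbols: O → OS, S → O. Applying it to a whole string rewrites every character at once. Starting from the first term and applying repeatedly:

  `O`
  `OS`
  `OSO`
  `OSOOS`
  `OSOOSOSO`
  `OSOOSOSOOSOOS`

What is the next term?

φ(OSOOSOSOOSOOS) expands symbol-by-symbol to OS O OS OS O OS O OS OS O OS OS O; joining the 13 pieces gives the next term.

OSOOSOSOOSOOSOSOOSOSO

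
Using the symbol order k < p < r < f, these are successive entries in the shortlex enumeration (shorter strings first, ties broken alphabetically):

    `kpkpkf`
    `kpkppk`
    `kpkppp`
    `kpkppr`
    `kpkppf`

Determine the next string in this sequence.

kpkprk

Find the rightmost character of kpkppf below f, bump it to the next letter, and reset everything to its right to k.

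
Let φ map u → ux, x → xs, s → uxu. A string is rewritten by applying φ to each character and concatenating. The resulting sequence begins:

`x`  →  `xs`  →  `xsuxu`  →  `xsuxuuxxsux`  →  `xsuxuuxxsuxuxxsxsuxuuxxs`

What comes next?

Rewriting the 24 symbols of xsuxuuxxsuxuxxsxsuxuuxxs one by one yields xs uxu ux xs ux ux xs xs uxu ux xs ux xs xs uxu xs uxu ux xs ux ux xs xs uxu; concatenated:

xsuxuuxxsuxuxxsxsuxuuxxsuxxsxsuxuxsuxuuxxsuxuxxsxsuxu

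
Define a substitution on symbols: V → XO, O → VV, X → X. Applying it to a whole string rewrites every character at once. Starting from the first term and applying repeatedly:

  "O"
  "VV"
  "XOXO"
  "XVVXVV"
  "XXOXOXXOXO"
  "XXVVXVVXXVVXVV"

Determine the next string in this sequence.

φ(XXVVXVVXXVVXVV) expands symbol-by-symbol to X X XO XO X XO XO X X XO XO X XO XO; joining the 14 pieces gives the next term.

XXXOXOXXOXOXXXOXOXXOXO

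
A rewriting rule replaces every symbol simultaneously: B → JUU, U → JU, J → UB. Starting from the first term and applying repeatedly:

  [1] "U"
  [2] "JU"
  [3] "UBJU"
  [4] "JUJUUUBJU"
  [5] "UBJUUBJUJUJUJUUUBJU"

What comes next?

JUJUUUBJUJUJUUUBJUUBJUUBJUUBJUJUJUJUUUBJU

Applying the rule to each of the 19 symbols of UBJUUBJUJUJUJUUUBJU gives the pieces JU JUU UB JU JU JUU UB JU UB JU UB JU UB JU JU JU JUU UB JU, which concatenate to the answer.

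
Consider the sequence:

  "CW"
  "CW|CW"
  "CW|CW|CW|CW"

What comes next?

s(k+1) = s(k)·|·s(k) — each term doubles the last with '|' between the halves.
One more doubling of CW|CW|CW|CW gives the answer.

CW|CW|CW|CW|CW|CW|CW|CW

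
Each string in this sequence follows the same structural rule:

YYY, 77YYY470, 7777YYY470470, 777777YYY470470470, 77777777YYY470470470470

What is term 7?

777777777777YYY470470470470470470

s(k+1) = 77·s(k)·470, so each term gains 77 as a prefix and 470 as a suffix.
From 77777777YYY470470470470, 2 further steps: 77777777YYY470470470470 → 7777777777YYY470470470470470 → (answer).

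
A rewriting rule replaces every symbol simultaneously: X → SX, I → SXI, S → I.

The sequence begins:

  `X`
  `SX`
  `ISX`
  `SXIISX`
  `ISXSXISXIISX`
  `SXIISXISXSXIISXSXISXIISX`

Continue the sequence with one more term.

ISXSXISXIISXSXIISXISXSXISXIISXISXSXIISXSXISXIISX

Replace each of the 24 characters of SXIISXISXSXIISXSXISXIISX in place — I SX SXI SXI I SX SXI I SX I SX SXI SXI I SX I SX SXI I SX SXI SXI I SX — and concatenate.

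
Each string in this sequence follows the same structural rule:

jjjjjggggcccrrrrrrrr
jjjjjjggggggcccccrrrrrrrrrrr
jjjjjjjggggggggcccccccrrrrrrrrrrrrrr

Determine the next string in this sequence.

Each string has the form j^{n+3} g^{2n} c^{2n-1} r^{3n+2}, where the shown terms are n = 2, 3, 4.
For the next term, n = 5, so the run lengths are 8, 10, 9, 17.

jjjjjjjjggggggggggcccccccccrrrrrrrrrrrrrrrrr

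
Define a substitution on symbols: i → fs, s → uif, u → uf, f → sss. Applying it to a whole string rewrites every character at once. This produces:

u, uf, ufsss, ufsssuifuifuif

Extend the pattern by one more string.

Rewriting the 14 symbols of ufsssuifuifuif one by one yields uf sss uif uif uif uf fs sss uf fs sss uf fs sss; concatenated:

ufsssuifuifuifuffssssuffssssuffssss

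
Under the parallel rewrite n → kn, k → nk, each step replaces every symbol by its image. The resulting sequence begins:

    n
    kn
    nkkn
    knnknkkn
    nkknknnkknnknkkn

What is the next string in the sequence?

Rewriting the 16 symbols of nkknknnkknnknkkn one by one yields kn nk nk kn nk kn kn nk nk kn kn nk kn nk nk kn; concatenated:

knnknkknnkknknnknkknknnkknnknkkn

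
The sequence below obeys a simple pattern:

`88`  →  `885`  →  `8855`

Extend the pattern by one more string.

88555

Each term is the previous one with 5 appended.
One more step from 8855 gives the answer.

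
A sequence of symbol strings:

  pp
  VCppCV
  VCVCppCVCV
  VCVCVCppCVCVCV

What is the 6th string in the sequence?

Each term wraps the previous one in VC on the left and CV on the right.
From VCVCVCppCVCVCV, 2 further steps: VCVCVCppCVCVCV → VCVCVCVCppCVCVCVCV → (answer).

VCVCVCVCVCppCVCVCVCVCV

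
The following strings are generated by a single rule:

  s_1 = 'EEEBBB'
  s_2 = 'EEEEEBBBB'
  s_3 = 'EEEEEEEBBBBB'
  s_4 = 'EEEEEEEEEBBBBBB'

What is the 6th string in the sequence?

Each string has the form E^{2n+1} B^{n+2} (n = 1, 2, …).
For term 6, n = 6, so the run lengths are 13, 8.

EEEEEEEEEEEEEBBBBBBBB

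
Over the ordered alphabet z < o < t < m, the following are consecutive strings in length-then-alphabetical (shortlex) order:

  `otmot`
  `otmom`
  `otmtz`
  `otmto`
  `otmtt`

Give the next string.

Treat otmtt as a base-4 numeral over the given alphabet and add one, carrying through any trailing m's.

otmtm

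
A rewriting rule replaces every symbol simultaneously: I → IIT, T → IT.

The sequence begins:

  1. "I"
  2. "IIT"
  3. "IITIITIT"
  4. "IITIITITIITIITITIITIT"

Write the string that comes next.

Applying the rule to each of the 21 symbols of IITIITITIITIITITIITIT gives the pieces IIT IIT IT IIT IIT IT IIT IT IIT IIT IT IIT IIT IT IIT IT IIT IIT IT IIT IT, which concatenate to the answer.

IITIITITIITIITITIITITIITIITITIITIITITIITITIITIITITIITIT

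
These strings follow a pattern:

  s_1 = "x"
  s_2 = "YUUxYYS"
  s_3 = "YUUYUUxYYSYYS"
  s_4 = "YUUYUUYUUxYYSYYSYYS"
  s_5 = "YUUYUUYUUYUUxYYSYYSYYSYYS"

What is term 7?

YUUYUUYUUYUUYUUYUUxYYSYYSYYSYYSYYSYYS

Every step adds YUU to the front and YYS to the end of the previous string.
From YUUYUUYUUYUUxYYSYYSYYSYYS, 2 further steps: YUUYUUYUUYUUxYYSYYSYYSYYS → YUUYUUYUUYUUYUUxYYSYYSYYSYYSYYS → (answer).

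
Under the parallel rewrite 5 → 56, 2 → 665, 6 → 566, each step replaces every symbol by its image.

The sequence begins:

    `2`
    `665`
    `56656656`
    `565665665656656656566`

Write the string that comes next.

5656656566566565665665656656566566565665665656656566566

Replace each of the 21 characters of 565665665656656656566 in place — 56 566 56 566 566 56 566 566 56 566 56 566 566 56 566 566 56 566 56 566 566 — and concatenate.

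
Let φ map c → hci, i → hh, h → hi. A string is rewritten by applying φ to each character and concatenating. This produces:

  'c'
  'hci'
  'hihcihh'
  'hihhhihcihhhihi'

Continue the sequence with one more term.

Applying the rule to each of the 15 symbols of hihhhihcihhhihi gives the pieces hi hh hi hi hi hh hi hci hh hi hi hi hh hi hh, which concatenate to the answer.

hihhhihihihhhihcihhhihihihhhihh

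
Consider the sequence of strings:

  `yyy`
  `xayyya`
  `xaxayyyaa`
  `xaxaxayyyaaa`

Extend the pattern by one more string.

Every step adds xa to the front and a to the end of the previous string.
So the next term is xa·xaxaxayyyaaa·a.

xaxaxaxayyyaaaa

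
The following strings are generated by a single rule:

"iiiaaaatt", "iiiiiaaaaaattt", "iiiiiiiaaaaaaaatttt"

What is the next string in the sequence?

iiiiiiiiiaaaaaaaaaattttt

The n-th term is 2n-1 i's then 2n a's then n t's, where the shown terms are n = 2, 3, 4.
Setting n = 5 gives 9, 10, 5 characters in each block.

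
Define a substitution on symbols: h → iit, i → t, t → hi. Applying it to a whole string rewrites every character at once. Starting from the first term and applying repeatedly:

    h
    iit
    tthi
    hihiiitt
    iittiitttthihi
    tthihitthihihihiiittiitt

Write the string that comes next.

Replace each of the 24 characters of tthihitthihihihiiittiitt in place — hi hi iit t iit t hi hi iit t iit t iit t iit t t t hi hi t t hi hi — and concatenate.

hihiiittiitthihiiittiittiittiitttthihitthihi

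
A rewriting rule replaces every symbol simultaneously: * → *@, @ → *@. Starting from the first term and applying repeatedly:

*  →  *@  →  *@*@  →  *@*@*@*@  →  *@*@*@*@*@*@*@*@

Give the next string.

Rewriting the 16 symbols of *@*@*@*@*@*@*@*@ one by one yields *@ *@ *@ *@ *@ *@ *@ *@ *@ *@ *@ *@ *@ *@ *@ *@; concatenated:

*@*@*@*@*@*@*@*@*@*@*@*@*@*@*@*@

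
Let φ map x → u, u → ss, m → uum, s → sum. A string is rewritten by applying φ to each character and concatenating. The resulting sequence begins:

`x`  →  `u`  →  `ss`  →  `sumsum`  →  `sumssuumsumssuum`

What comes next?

Rewriting the 16 symbols of sumssuumsumssuum one by one yields sum ss uum sum sum ss ss uum sum ss uum sum sum ss ss uum; concatenated:

sumssuumsumsumssssuumsumssuumsumsumssssuum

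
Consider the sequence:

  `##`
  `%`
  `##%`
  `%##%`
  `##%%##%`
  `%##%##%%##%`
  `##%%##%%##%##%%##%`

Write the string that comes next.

%##%##%%##%##%%##%%##%##%%##%

From term 3 onward, concatenate the second-to-last term with the last: ##·% = ##%, %·##% = %##%, …
Continuing: %##%##%%##% · ##%%##%%##%##%%##% gives term 8.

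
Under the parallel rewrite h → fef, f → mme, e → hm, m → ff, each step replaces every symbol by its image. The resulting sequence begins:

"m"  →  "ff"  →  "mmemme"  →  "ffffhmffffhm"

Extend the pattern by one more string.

mmemmemmemmefefffmmemmemmemmefefff

Expanding ffffhmffffhm: f→mme, f→mme, f→mme, f→mme, h→fef, m→ff, f→mme, f→mme, f→mme, f→mme, h→fef, m→ff. Concatenated: mme mme mme mme fef ff mme mme mme mme fef ff.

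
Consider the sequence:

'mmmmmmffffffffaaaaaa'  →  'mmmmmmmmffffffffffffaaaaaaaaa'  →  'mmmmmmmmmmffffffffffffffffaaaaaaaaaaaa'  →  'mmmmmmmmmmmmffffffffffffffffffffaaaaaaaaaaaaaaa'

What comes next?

mmmmmmmmmmmmmmffffffffffffffffffffffffaaaaaaaaaaaaaaaaaa

Each string has the form m^{2n+2} f^{4n} a^{3n}, where the shown terms are n = 2, 3, 4, 5.
Setting n = 6 gives 14, 24, 18 characters in each block.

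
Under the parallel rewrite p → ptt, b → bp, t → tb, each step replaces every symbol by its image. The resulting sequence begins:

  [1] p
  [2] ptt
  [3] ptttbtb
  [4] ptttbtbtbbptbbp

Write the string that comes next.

ptttbtbtbbptbbptbbpbpptttbbpbpptt

Applying the rule to each of the 15 symbols of ptttbtbtbbptbbp gives the pieces ptt tb tb tb bp tb bp tb bp bp ptt tb bp bp ptt, which concatenate to the answer.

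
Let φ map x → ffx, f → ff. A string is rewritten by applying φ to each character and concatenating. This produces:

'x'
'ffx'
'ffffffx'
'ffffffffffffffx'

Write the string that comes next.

Replace each of the 15 characters of ffffffffffffffx in place — ff ff ff ff ff ff ff ff ff ff ff ff ff ff ffx — and concatenate.

ffffffffffffffffffffffffffffffx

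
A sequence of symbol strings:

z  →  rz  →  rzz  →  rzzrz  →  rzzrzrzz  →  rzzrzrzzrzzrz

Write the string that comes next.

rzzrzrzzrzzrzrzzrzrzz

This is a Fibonacci-style word recurrence s(k) = s(k−1)·s(k−2): e.g. rz·z = rzz.
The next term joins rzzrzrzzrzzrz and rzzrzrzz.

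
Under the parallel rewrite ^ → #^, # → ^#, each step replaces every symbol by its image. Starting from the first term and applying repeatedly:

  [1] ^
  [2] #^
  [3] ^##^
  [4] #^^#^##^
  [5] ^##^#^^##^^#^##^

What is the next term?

Applying the rule to each of the 16 symbols of ^##^#^^##^^#^##^ gives the pieces #^ ^# ^# #^ ^# #^ #^ ^# ^# #^ #^ ^# #^ ^# ^# #^, which concatenate to the answer.

#^^#^##^^##^#^^#^##^#^^##^^#^##^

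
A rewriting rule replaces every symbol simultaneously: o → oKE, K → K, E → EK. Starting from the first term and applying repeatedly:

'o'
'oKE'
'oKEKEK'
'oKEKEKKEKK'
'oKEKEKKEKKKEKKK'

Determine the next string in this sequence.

Rewriting the 15 symbols of oKEKEKKEKKKEKKK one by one yields oKE K EK K EK K K EK K K K EK K K K; concatenated:

oKEKEKKEKKKEKKKKEKKKK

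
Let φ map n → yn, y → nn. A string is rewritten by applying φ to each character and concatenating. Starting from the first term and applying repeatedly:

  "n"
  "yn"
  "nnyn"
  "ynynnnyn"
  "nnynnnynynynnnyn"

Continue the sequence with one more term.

ynynnnynynynnnynnnynnnynynynnnyn

Replace each of the 16 characters of nnynnnynynynnnyn in place — yn yn nn yn yn yn nn yn nn yn nn yn yn yn nn yn — and concatenate.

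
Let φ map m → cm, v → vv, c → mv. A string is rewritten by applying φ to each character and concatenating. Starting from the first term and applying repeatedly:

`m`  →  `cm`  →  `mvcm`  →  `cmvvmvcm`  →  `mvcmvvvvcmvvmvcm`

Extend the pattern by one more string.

Rewriting the 16 symbols of mvcmvvvvcmvvmvcm one by one yields cm vv mv cm vv vv vv vv mv cm vv vv cm vv mv cm; concatenated:

cmvvmvcmvvvvvvvvmvcmvvvvcmvvmvcm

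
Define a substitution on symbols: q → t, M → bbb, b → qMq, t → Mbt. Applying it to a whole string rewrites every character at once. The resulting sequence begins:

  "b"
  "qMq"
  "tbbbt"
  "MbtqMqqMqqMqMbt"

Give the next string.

Applying the rule to each of the 15 symbols of MbtqMqqMqqMqMbt gives the pieces bbb qMq Mbt t bbb t t bbb t t bbb t bbb qMq Mbt, which concatenate to the answer.

bbbqMqMbttbbbttbbbttbbbtbbbqMqMbt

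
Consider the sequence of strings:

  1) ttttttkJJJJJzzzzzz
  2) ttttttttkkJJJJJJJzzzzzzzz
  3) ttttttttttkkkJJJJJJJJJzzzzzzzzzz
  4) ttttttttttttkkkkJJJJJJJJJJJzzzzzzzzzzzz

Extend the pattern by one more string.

Term n consists of 2n+2 t's, followed by n-1 k's, followed by 2n+1 J's, followed by 2n+2 z's, where the shown terms are n = 2, 3, 4, 5.
At n = 6 the blocks have lengths 14, 5, 13, 14.

ttttttttttttttkkkkkJJJJJJJJJJJJJzzzzzzzzzzzzzz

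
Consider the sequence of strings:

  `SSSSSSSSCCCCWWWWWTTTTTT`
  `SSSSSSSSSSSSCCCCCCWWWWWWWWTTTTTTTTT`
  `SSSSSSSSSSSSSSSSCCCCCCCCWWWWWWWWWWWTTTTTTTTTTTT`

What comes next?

SSSSSSSSSSSSSSSSSSSSCCCCCCCCCCWWWWWWWWWWWWWWTTTTTTTTTTTTTTT

Each string has the form S^{4n} C^{2n} W^{3n-1} T^{3n}, where the shown terms are n = 2, 3, 4.
Setting n = 5 gives 20, 10, 14, 15 characters in each block.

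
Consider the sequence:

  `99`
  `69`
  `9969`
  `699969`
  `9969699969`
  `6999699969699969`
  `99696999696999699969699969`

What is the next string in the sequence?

699969996969996999696999696999699969699969

From term 3 onward, concatenate the second-to-last term with the last: 99·69 = 9969, 69·9969 = 699969, …
So term 8 is 6999699969699969·99696999696999699969699969.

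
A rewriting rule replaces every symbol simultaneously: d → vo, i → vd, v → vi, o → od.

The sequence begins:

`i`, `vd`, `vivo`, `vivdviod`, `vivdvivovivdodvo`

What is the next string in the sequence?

vivdvivovivdviodvivdvivoodvoviod

Replace each of the 16 characters of vivdvivovivdodvo in place — vi vd vi vo vi vd vi od vi vd vi vo od vo vi od — and concatenate.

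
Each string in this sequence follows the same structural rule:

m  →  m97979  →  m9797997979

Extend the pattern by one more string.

Every step adds 97979 to the end: s(k+1) = s(k)·97979.
So the next term is m9797997979·97979.

m979799797997979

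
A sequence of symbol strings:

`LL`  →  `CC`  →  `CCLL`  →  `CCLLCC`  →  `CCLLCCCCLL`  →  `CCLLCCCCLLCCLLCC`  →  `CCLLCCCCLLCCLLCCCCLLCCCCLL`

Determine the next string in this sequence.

CCLLCCCCLLCCLLCCCCLLCCCCLLCCLLCCCCLLCCLLCC

From term 3 onward, concatenate the last term with the second-to-last: CC·LL = CCLL, CCLL·CC = CCLLCC, …
Continuing: CCLLCCCCLLCCLLCCCCLLCCCCLL · CCLLCCCCLLCCLLCC gives term 8.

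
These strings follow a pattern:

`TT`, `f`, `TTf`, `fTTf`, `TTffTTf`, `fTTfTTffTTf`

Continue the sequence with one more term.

TTffTTffTTfTTffTTf

This is a Fibonacci-style word recurrence s(k) = s(k−2)·s(k−1): e.g. TT·f = TTf.
Continuing: TTffTTf · fTTfTTffTTf gives term 7.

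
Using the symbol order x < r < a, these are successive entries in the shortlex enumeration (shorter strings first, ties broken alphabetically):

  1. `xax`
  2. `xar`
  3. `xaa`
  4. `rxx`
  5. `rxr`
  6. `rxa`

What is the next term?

rrx

Treat rxa as a base-3 numeral over the given alphabet and add one, carrying through any trailing a's.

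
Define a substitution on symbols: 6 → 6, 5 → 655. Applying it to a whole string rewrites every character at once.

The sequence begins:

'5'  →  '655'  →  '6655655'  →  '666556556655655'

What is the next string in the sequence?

6666556556655655666556556655655

Replace each of the 15 characters of 666556556655655 in place — 6 6 6 655 655 6 655 655 6 6 655 655 6 655 655 — and concatenate.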